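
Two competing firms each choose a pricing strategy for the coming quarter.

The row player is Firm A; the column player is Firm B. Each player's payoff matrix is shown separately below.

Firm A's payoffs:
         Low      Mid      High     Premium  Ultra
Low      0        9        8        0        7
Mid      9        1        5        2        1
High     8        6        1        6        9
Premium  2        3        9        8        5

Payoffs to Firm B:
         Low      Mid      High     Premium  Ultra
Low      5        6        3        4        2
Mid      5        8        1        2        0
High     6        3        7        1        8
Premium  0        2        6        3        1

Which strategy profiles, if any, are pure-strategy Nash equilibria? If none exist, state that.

The pure Nash equilibria are (Low, Mid); (High, Ultra); (Premium, High).

Check each profile: it is a Nash equilibrium iff no player can strictly gain by switching unilaterally.
(Low, Low): Firm A can switch to Mid (0 → 9). Not NE.
(Low, Mid): Firm A gets 9, best alternative 6; Firm B gets 6, best alternative 5. No profitable deviation — NE.
(Low, High): Firm A can switch to Premium (8 → 9). Not NE.
(Low, Premium): Firm A can switch to Mid (0 → 2). Not NE.
(Low, Ultra): Firm A can switch to High (7 → 9). Not NE.
(Mid, Low): Firm B can switch to Mid (5 → 8). Not NE.
(Mid, Mid): Firm A can switch to Low (1 → 9). Not NE.
(Mid, High): Firm A can switch to Low (5 → 8). Not NE.
(Mid, Premium): Firm A can switch to High (2 → 6). Not NE.
(Mid, Ultra): Firm A can switch to Low (1 → 7). Not NE.
(High, Low): Firm A can switch to Mid (8 → 9). Not NE.
(High, Ultra): Firm A gets 9, best alternative 7; Firm B gets 8, best alternative 7. No profitable deviation — NE.
(Premium, High): Firm A gets 9, best alternative 8; Firm B gets 6, best alternative 3. No profitable deviation — NE.
(The remaining 7 profiles each have a profitable deviation by the same check.)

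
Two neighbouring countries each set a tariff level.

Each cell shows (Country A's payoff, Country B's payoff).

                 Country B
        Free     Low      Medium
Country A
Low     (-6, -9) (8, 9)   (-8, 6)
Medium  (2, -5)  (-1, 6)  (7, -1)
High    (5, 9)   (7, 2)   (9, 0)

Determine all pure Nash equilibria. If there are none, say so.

(Low, Low); (High, Free)

Country A against Free: payoffs -6, 2, 5 → best response High.
Country A against Low: payoffs 8, -1, 7 → best response Low.
Country A against Medium: payoffs -8, 7, 9 → best response High.
Country B against Low: payoffs -9, 9, 6 → best response Low.
Country B against Medium: payoffs -5, 6, -1 → best response Low.
Country B against High: payoffs 9, 2, 0 → best response Free.
Mutual best responses: (Low, Low); (High, Free).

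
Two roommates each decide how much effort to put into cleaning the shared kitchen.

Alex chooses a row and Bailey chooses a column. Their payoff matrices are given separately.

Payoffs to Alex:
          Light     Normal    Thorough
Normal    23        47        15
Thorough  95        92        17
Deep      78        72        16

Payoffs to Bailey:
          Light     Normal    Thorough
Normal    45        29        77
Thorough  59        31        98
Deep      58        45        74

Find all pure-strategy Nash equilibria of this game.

The unique pure-strategy Nash equilibrium is (Thorough, Thorough).

Alex against Light: payoffs 23, 95, 78 → best response Thorough.
Alex against Normal: payoffs 47, 92, 72 → best response Thorough.
Alex against Thorough: payoffs 15, 17, 16 → best response Thorough.
Bailey against Normal: payoffs 45, 29, 77 → best response Thorough.
Bailey against Thorough: payoffs 59, 31, 98 → best response Thorough.
Bailey against Deep: payoffs 58, 45, 74 → best response Thorough.
Mutual best responses: (Thorough, Thorough).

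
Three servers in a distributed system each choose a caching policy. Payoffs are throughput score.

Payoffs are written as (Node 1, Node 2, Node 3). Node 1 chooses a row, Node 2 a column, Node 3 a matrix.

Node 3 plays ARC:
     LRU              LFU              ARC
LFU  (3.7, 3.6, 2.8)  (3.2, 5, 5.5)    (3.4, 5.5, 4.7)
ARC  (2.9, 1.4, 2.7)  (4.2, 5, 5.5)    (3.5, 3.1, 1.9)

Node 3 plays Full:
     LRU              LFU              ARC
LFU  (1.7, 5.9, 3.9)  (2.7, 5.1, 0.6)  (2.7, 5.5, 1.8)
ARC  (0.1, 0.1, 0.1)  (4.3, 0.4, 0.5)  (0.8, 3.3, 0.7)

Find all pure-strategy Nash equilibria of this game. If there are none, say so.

Check each profile: it is a Nash equilibrium iff no player can strictly gain by switching unilaterally.
(LFU, LRU, ARC): Node 2 can switch to LFU (3.6 → 5). Not NE.
(LFU, LRU, Full): Node 1 gets 1.7, best alternative 0.1; Node 2 gets 5.9, best alternative 5.5; Node 3 gets 3.9, best alternative 2.8. No profitable deviation — NE.
(LFU, LFU, ARC): Node 1 can switch to ARC (3.2 → 4.2). Not NE.
(LFU, LFU, Full): Node 1 can switch to ARC (2.7 → 4.3). Not NE.
(LFU, ARC, ARC): Node 1 can switch to ARC (3.4 → 3.5). Not NE.
(LFU, ARC, Full): Node 2 can switch to LRU (5.5 → 5.9). Not NE.
(ARC, LRU, ARC): Node 1 can switch to LFU (2.9 → 3.7). Not NE.
(ARC, LRU, Full): Node 1 can switch to LFU (0.1 → 1.7). Not NE.
(ARC, LFU, ARC): Node 1 gets 4.2, best alternative 3.2; Node 2 gets 5, best alternative 3.1; Node 3 gets 5.5, best alternative 0.5. No profitable deviation — NE.
(ARC, LFU, Full): Node 2 can switch to ARC (0.4 → 3.3). Not NE.
(ARC, ARC, ARC): Node 2 can switch to LFU (3.1 → 5). Not NE.
(ARC, ARC, Full): Node 1 can switch to LFU (0.8 → 2.7). Not NE.

(LFU, LRU, Full) and (ARC, LFU, ARC)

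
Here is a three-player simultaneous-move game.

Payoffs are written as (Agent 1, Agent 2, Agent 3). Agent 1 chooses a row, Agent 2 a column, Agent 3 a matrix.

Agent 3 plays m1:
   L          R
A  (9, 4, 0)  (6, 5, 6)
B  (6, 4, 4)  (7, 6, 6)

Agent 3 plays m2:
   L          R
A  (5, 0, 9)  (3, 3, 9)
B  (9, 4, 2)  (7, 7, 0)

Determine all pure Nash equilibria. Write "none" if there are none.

Agent 1 against (L, m1): payoffs 9, 6 → best response A.
Agent 1 against (L, m2): payoffs 5, 9 → best response B.
Agent 1 against (R, m1): payoffs 6, 7 → best response B.
Agent 1 against (R, m2): payoffs 3, 7 → best response B.
Agent 2 against (A, m1): payoffs 4, 5 → best response R.
Agent 2 against (A, m2): payoffs 0, 3 → best response R.
Agent 2 against (B, m1): payoffs 4, 6 → best response R.
Agent 2 against (B, m2): payoffs 4, 7 → best response R.
Agent 3 against (A, L): payoffs 0, 9 → best response m2.
Agent 3 against (A, R): payoffs 6, 9 → best response m2.
Agent 3 against (B, L): payoffs 4, 2 → best response m1.
Agent 3 against (B, R): payoffs 6, 0 → best response m1.
Mutual best responses: (B, R, m1).

Pure NE: (B, R, m1)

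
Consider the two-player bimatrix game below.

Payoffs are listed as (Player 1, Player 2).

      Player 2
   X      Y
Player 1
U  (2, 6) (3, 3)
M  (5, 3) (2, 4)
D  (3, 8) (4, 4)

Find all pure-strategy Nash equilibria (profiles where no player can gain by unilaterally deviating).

(U, X): Player 1 can switch to M (2 → 5). Not NE.
(U, Y): Player 1 can switch to D (3 → 4). Not NE.
(M, X): Player 2 can switch to Y (3 → 4). Not NE.
(M, Y): Player 1 can switch to U (2 → 3). Not NE.
(D, X): Player 1 can switch to M (3 → 5). Not NE.
(D, Y): Player 2 can switch to X (4 → 8). Not NE.

none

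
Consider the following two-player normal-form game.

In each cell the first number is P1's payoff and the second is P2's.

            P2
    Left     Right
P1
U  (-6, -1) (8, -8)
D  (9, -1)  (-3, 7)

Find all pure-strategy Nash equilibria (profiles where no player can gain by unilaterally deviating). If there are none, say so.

No pure-strategy Nash equilibrium.

Mark each player's best response to every combination of opponents' strategies; a profile where every player is best-responding is a pure Nash equilibrium.
P1 against Left: payoffs -6, 9 → best response D.
P1 against Right: payoffs 8, -3 → best response U.
P2 against U: payoffs -1, -8 → best response Left.
P2 against D: payoffs -1, 7 → best response Right.
No profile is a mutual best response for all players.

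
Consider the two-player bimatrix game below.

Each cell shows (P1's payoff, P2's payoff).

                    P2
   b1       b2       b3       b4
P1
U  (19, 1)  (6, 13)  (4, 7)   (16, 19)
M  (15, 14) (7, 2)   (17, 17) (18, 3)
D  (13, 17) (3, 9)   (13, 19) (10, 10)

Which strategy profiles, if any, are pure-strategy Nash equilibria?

(M, b3)

For each strategy profile, look for a profitable unilateral deviation.
(U, b1): P2 can switch to b2 (1 → 13). Not NE.
(U, b2): P1 can switch to M (6 → 7). Not NE.
(U, b3): P1 can switch to M (4 → 17). Not NE.
(U, b4): P1 can switch to M (16 → 18). Not NE.
(M, b1): P1 can switch to U (15 → 19). Not NE.
(M, b2): P2 can switch to b1 (2 → 14). Not NE.
(M, b3): P1 gets 17, best alternative 13; P2 gets 17, best alternative 14. No profitable deviation — NE.
(M, b4): P2 can switch to b1 (3 → 14). Not NE.
(D, b1): P1 can switch to U (13 → 19). Not NE.
(The remaining 3 profiles each have a profitable deviation by the same check.)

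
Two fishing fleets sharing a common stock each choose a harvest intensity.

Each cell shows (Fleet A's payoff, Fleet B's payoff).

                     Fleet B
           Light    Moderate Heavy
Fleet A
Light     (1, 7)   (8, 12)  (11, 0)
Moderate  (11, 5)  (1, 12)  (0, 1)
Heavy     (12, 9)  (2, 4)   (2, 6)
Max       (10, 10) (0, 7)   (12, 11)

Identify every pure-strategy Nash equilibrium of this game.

Pure-strategy Nash equilibria: (Light, Moderate); (Heavy, Light); (Max, Heavy)

For each player, find the best response to each opponent profile; mutual best responses are the pure NE.
Fleet A against Light: payoffs 1, 11, 12, 10 → best response Heavy.
Fleet A against Moderate: payoffs 8, 1, 2, 0 → best response Light.
Fleet A against Heavy: payoffs 11, 0, 2, 12 → best response Max.
Fleet B against Light: payoffs 7, 12, 0 → best response Moderate.
Fleet B against Moderate: payoffs 5, 12, 1 → best response Moderate.
Fleet B against Heavy: payoffs 9, 4, 6 → best response Light.
Fleet B against Max: payoffs 10, 7, 11 → best response Heavy.
Mutual best responses: (Light, Moderate); (Heavy, Light); (Max, Heavy).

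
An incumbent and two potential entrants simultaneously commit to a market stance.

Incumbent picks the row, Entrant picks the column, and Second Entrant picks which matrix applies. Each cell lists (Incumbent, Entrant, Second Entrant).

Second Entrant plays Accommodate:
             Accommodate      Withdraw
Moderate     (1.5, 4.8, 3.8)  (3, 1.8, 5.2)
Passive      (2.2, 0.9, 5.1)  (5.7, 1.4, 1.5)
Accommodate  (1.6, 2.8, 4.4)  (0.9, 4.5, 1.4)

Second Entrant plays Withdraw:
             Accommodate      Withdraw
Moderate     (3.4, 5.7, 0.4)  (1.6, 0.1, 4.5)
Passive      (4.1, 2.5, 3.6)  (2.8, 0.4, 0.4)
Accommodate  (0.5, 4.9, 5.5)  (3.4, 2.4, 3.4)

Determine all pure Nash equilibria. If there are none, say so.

(Moderate, Accommodate, Accommodate): Incumbent can switch to Passive (1.5 → 2.2). Not NE.
(Moderate, Accommodate, Withdraw): Incumbent can switch to Passive (3.4 → 4.1). Not NE.
(Moderate, Withdraw, Accommodate): Incumbent can switch to Passive (3 → 5.7). Not NE.
(Moderate, Withdraw, Withdraw): Incumbent can switch to Passive (1.6 → 2.8). Not NE.
(Passive, Accommodate, Accommodate): Entrant can switch to Withdraw (0.9 → 1.4). Not NE.
(Passive, Accommodate, Withdraw): Second Entrant can switch to Accommodate (3.6 → 5.1). Not NE.
(Passive, Withdraw, Accommodate): Incumbent gets 5.7, best alternative 3; Entrant gets 1.4, best alternative 0.9; Second Entrant gets 1.5, best alternative 0.4. No profitable deviation — NE.
(The remaining 5 profiles each have a profitable deviation by the same check.)

(Passive, Withdraw, Accommodate)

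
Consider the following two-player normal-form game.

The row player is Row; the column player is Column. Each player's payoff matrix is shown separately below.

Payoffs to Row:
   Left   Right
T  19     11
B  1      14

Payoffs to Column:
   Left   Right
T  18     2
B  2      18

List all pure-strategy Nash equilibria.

(T, Left): Row gets 19, best alternative 1; Column gets 18, best alternative 2. No profitable deviation — NE.
(T, Right): Row can switch to B (11 → 14). Not NE.
(B, Left): Row can switch to T (1 → 19). Not NE.
(B, Right): Row gets 14, best alternative 11; Column gets 18, best alternative 2. No profitable deviation — NE.

(T, Left); (B, Right)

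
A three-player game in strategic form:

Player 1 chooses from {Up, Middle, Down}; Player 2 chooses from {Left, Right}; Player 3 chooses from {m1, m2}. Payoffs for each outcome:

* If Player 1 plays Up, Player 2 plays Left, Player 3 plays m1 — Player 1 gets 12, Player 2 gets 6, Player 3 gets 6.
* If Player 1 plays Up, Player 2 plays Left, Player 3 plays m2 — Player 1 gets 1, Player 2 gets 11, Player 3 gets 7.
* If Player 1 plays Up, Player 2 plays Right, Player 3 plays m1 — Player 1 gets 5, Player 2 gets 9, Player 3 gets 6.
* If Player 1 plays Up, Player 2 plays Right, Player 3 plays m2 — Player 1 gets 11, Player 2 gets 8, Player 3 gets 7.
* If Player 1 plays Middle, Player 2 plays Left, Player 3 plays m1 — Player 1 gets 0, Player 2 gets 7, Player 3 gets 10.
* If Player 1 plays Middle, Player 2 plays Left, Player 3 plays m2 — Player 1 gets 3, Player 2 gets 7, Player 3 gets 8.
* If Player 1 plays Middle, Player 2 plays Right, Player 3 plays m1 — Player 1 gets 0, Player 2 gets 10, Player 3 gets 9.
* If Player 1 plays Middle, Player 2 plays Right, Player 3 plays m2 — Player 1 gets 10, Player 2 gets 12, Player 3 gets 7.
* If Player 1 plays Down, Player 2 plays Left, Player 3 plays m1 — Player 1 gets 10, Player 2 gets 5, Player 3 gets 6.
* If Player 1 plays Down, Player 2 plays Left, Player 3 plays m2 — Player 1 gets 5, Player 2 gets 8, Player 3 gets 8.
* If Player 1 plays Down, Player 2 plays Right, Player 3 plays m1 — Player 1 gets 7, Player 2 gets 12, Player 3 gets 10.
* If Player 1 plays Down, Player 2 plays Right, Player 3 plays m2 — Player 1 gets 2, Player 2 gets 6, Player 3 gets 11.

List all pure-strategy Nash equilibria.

Pure NE: (Down, Left, m2)

Player 1 against (Left, m1): payoffs 12, 0, 10 → best response Up.
Player 1 against (Left, m2): payoffs 1, 3, 5 → best response Down.
Player 1 against (Right, m1): payoffs 5, 0, 7 → best response Down.
Player 1 against (Right, m2): payoffs 11, 10, 2 → best response Up.
Player 2 against (Up, m1): payoffs 6, 9 → best response Right.
Player 2 against (Up, m2): payoffs 11, 8 → best response Left.
Player 2 against (Middle, m1): payoffs 7, 10 → best response Right.
Player 2 against (Middle, m2): payoffs 7, 12 → best response Right.
Player 2 against (Down, m1): payoffs 5, 12 → best response Right.
Player 2 against (Down, m2): payoffs 8, 6 → best response Left.
Player 3 against (Up, Left): payoffs 6, 7 → best response m2.
Player 3 against (Up, Right): payoffs 6, 7 → best response m2.
Player 3 against (Middle, Left): payoffs 10, 8 → best response m1.
Player 3 against (Middle, Right): payoffs 9, 7 → best response m1.
Player 3 against (Down, Left): payoffs 6, 8 → best response m2.
Player 3 against (Down, Right): payoffs 10, 11 → best response m2.
Mutual best responses: (Down, Left, m2).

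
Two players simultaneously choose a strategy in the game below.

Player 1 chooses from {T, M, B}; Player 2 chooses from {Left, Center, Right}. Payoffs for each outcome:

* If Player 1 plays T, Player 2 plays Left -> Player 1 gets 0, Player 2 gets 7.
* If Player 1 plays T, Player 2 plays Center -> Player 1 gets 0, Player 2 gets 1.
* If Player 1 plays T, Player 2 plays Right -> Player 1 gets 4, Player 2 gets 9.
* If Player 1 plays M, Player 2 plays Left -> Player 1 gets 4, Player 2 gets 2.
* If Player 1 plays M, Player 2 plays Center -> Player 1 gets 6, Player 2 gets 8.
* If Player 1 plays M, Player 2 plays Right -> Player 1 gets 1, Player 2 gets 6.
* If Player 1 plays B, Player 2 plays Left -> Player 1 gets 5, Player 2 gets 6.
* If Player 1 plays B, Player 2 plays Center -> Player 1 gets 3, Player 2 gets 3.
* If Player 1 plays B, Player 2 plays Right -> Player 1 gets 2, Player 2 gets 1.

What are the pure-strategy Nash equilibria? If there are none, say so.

Check each profile: it is a Nash equilibrium iff no player can strictly gain by switching unilaterally.
(T, Left): Player 1 can switch to M (0 → 4). Not NE.
(T, Center): Player 1 can switch to M (0 → 6). Not NE.
(T, Right): Player 1 gets 4, best alternative 2; Player 2 gets 9, best alternative 7. No profitable deviation — NE.
(M, Left): Player 1 can switch to B (4 → 5). Not NE.
(M, Center): Player 1 gets 6, best alternative 3; Player 2 gets 8, best alternative 6. No profitable deviation — NE.
(M, Right): Player 1 can switch to T (1 → 4). Not NE.
(B, Left): Player 1 gets 5, best alternative 4; Player 2 gets 6, best alternative 3. No profitable deviation — NE.
(B, Center): Player 1 can switch to M (3 → 6). Not NE.
(B, Right): Player 1 can switch to T (2 → 4). Not NE.

(T, Right), (M, Center), (B, Left)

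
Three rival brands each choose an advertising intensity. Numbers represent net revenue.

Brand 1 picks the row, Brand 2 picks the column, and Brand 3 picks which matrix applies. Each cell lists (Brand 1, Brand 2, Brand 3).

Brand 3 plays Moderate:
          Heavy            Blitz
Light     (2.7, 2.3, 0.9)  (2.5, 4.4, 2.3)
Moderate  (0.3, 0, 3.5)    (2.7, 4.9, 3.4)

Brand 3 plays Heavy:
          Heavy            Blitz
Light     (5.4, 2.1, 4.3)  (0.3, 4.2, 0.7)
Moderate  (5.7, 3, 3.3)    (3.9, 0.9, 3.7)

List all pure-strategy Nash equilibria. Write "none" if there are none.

No pure-strategy Nash equilibrium.

For each player, find the best response to each opponent profile; mutual best responses are the pure NE.
Brand 1 against (Heavy, Moderate): payoffs 2.7, 0.3 → best response Light.
Brand 1 against (Heavy, Heavy): payoffs 5.4, 5.7 → best response Moderate.
Brand 1 against (Blitz, Moderate): payoffs 2.5, 2.7 → best response Moderate.
Brand 1 against (Blitz, Heavy): payoffs 0.3, 3.9 → best response Moderate.
Brand 2 against (Light, Moderate): payoffs 2.3, 4.4 → best response Blitz.
Brand 2 against (Light, Heavy): payoffs 2.1, 4.2 → best response Blitz.
Brand 2 against (Moderate, Moderate): payoffs 0, 4.9 → best response Blitz.
Brand 2 against (Moderate, Heavy): payoffs 3, 0.9 → best response Heavy.
Brand 3 against (Light, Heavy): payoffs 0.9, 4.3 → best response Heavy.
Brand 3 against (Light, Blitz): payoffs 2.3, 0.7 → best response Moderate.
Brand 3 against (Moderate, Heavy): payoffs 3.5, 3.3 → best response Moderate.
Brand 3 against (Moderate, Blitz): payoffs 3.4, 3.7 → best response Heavy.
No profile is a mutual best response for all players.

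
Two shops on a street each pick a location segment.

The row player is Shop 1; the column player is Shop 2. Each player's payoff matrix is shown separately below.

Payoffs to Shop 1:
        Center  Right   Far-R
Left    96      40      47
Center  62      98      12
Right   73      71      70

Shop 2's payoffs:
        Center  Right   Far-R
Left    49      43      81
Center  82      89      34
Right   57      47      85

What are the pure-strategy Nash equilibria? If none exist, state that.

For each strategy profile, look for a profitable unilateral deviation.
(Left, Center): Shop 2 can switch to Far-R (49 → 81). Not NE.
(Left, Right): Shop 1 can switch to Center (40 → 98). Not NE.
(Left, Far-R): Shop 1 can switch to Right (47 → 70). Not NE.
(Center, Center): Shop 1 can switch to Left (62 → 96). Not NE.
(Center, Right): Shop 1 gets 98, best alternative 71; Shop 2 gets 89, best alternative 82. No profitable deviation — NE.
(Center, Far-R): Shop 1 can switch to Left (12 → 47). Not NE.
(Right, Center): Shop 1 can switch to Left (73 → 96). Not NE.
(Right, Right): Shop 1 can switch to Center (71 → 98). Not NE.
(Right, Far-R): Shop 1 gets 70, best alternative 47; Shop 2 gets 85, best alternative 57. No profitable deviation — NE.

Pure-strategy Nash equilibria: (Center, Right) and (Right, Far-R)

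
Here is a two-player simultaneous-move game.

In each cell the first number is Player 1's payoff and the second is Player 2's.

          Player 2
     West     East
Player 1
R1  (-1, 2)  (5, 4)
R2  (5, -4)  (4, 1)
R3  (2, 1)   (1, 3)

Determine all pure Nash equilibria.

Pure NE: (R1, East)

(R1, West): Player 1 can switch to R2 (-1 → 5). Not NE.
(R1, East): Player 1 gets 5, best alternative 4; Player 2 gets 4, best alternative 2. No profitable deviation — NE.
(R2, West): Player 2 can switch to East (-4 → 1). Not NE.
(R2, East): Player 1 can switch to R1 (4 → 5). Not NE.
(R3, West): Player 1 can switch to R2 (2 → 5). Not NE.
(R3, East): Player 1 can switch to R1 (1 → 5). Not NE.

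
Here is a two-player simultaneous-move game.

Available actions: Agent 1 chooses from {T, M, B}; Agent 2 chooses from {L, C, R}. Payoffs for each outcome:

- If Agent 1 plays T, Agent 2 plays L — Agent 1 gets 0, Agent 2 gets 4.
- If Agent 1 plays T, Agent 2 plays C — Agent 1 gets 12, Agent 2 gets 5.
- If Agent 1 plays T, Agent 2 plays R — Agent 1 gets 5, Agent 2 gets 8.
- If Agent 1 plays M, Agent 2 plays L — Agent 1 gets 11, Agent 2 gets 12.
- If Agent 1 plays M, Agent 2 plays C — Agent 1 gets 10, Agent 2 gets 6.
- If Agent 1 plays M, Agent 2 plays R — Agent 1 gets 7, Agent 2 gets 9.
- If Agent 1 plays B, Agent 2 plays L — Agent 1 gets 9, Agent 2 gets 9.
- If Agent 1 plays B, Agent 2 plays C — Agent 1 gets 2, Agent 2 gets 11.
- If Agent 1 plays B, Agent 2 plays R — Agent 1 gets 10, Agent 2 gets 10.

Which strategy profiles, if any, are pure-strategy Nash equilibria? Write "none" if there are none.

The unique pure-strategy Nash equilibrium is (M, L).

(T, L): Agent 1 can switch to M (0 → 11). Not NE.
(T, C): Agent 2 can switch to R (5 → 8). Not NE.
(T, R): Agent 1 can switch to M (5 → 7). Not NE.
(M, L): Agent 1 gets 11, best alternative 9; Agent 2 gets 12, best alternative 9. No profitable deviation — NE.
(M, C): Agent 1 can switch to T (10 → 12). Not NE.
(M, R): Agent 1 can switch to B (7 → 10). Not NE.
(B, L): Agent 1 can switch to M (9 → 11). Not NE.
(The remaining 2 profiles each have a profitable deviation by the same check.)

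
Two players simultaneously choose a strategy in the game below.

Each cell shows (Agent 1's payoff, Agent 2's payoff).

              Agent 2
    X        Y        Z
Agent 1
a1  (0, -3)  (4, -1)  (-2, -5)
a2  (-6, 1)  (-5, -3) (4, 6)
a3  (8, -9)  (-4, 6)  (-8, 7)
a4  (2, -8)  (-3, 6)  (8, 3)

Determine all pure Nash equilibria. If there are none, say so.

(a1, Y)

Agent 1 against X: payoffs 0, -6, 8, 2 → best response a3.
Agent 1 against Y: payoffs 4, -5, -4, -3 → best response a1.
Agent 1 against Z: payoffs -2, 4, -8, 8 → best response a4.
Agent 2 against a1: payoffs -3, -1, -5 → best response Y.
Agent 2 against a2: payoffs 1, -3, 6 → best response Z.
Agent 2 against a3: payoffs -9, 6, 7 → best response Z.
Agent 2 against a4: payoffs -8, 6, 3 → best response Y.
Mutual best responses: (a1, Y).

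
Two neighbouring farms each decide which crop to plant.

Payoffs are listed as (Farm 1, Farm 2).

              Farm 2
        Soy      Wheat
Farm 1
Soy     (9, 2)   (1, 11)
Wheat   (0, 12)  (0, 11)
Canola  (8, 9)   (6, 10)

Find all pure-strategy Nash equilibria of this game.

(Soy, Soy): Farm 2 can switch to Wheat (2 → 11). Not NE.
(Soy, Wheat): Farm 1 can switch to Canola (1 → 6). Not NE.
(Wheat, Soy): Farm 1 can switch to Soy (0 → 9). Not NE.
(Wheat, Wheat): Farm 1 can switch to Soy (0 → 1). Not NE.
(Canola, Soy): Farm 1 can switch to Soy (8 → 9). Not NE.
(Canola, Wheat): Farm 1 gets 6, best alternative 1; Farm 2 gets 10, best alternative 9. No profitable deviation — NE.

Pure NE: (Canola, Wheat)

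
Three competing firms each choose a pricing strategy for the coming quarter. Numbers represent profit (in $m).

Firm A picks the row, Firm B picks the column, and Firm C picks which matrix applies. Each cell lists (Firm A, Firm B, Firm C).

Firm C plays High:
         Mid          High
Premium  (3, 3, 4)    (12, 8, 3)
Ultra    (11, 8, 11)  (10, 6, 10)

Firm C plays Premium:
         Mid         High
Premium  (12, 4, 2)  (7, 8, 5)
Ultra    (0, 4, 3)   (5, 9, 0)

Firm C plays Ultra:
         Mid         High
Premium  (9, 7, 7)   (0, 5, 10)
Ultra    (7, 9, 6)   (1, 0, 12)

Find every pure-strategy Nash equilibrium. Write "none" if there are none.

The pure Nash equilibria are (Premium, Mid, Ultra), (Ultra, Mid, High).

(Premium, Mid, High): Firm A can switch to Ultra (3 → 11). Not NE.
(Premium, Mid, Premium): Firm B can switch to High (4 → 8). Not NE.
(Premium, Mid, Ultra): Firm A gets 9, best alternative 7; Firm B gets 7, best alternative 5; Firm C gets 7, best alternative 4. No profitable deviation — NE.
(Premium, High, High): Firm C can switch to Premium (3 → 5). Not NE.
(Premium, High, Premium): Firm C can switch to Ultra (5 → 10). Not NE.
(Premium, High, Ultra): Firm A can switch to Ultra (0 → 1). Not NE.
(Ultra, Mid, High): Firm A gets 11, best alternative 3; Firm B gets 8, best alternative 6; Firm C gets 11, best alternative 6. No profitable deviation — NE.
(Ultra, Mid, Premium): Firm A can switch to Premium (0 → 12). Not NE.
(Ultra, Mid, Ultra): Firm A can switch to Premium (7 → 9). Not NE.
(Ultra, High, High): Firm A can switch to Premium (10 → 12). Not NE.
(Ultra, High, Premium): Firm A can switch to Premium (5 → 7). Not NE.
(Ultra, High, Ultra): Firm B can switch to Mid (0 → 9). Not NE.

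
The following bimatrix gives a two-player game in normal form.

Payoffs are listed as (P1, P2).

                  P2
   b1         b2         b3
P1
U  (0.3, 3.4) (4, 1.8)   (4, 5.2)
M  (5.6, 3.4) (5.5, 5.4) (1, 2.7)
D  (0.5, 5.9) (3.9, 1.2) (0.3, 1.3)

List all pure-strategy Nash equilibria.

For each strategy profile, look for a profitable unilateral deviation.
(U, b1): P1 can switch to M (0.3 → 5.6). Not NE.
(U, b2): P1 can switch to M (4 → 5.5). Not NE.
(U, b3): P1 gets 4, best alternative 1; P2 gets 5.2, best alternative 3.4. No profitable deviation — NE.
(M, b1): P2 can switch to b2 (3.4 → 5.4). Not NE.
(M, b2): P1 gets 5.5, best alternative 4; P2 gets 5.4, best alternative 3.4. No profitable deviation — NE.
(M, b3): P1 can switch to U (1 → 4). Not NE.
(D, b1): P1 can switch to M (0.5 → 5.6). Not NE.
(D, b2): P1 can switch to U (3.9 → 4). Not NE.
(D, b3): P1 can switch to U (0.3 → 4). Not NE.

(U, b3); (M, b2)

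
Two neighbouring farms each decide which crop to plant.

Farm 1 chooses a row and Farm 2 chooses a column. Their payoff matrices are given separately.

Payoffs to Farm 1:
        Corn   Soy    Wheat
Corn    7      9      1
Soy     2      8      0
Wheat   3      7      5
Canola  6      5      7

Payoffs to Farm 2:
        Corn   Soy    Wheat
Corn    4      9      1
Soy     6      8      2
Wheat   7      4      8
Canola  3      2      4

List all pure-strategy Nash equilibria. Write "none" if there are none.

(Corn, Corn): Farm 2 can switch to Soy (4 → 9). Not NE.
(Corn, Soy): Farm 1 gets 9, best alternative 8; Farm 2 gets 9, best alternative 4. No profitable deviation — NE.
(Corn, Wheat): Farm 1 can switch to Wheat (1 → 5). Not NE.
(Soy, Corn): Farm 1 can switch to Corn (2 → 7). Not NE.
(Soy, Soy): Farm 1 can switch to Corn (8 → 9). Not NE.
(Soy, Wheat): Farm 1 can switch to Corn (0 → 1). Not NE.
(Wheat, Corn): Farm 1 can switch to Corn (3 → 7). Not NE.
(Wheat, Soy): Farm 1 can switch to Corn (7 → 9). Not NE.
(Wheat, Wheat): Farm 1 can switch to Canola (5 → 7). Not NE.
(Canola, Corn): Farm 1 can switch to Corn (6 → 7). Not NE.
(Canola, Soy): Farm 1 can switch to Corn (5 → 9). Not NE.
(Canola, Wheat): Farm 1 gets 7, best alternative 5; Farm 2 gets 4, best alternative 3. No profitable deviation — NE.

(Corn, Soy); (Canola, Wheat)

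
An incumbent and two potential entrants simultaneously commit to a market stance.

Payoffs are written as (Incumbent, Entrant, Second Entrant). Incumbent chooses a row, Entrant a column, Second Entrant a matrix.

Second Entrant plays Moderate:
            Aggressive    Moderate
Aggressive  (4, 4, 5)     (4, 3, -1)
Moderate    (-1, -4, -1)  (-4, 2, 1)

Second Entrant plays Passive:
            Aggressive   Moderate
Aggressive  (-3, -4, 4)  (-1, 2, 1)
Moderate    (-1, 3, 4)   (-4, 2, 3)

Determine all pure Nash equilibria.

Incumbent against (Aggressive, Moderate): payoffs 4, -1 → best response Aggressive.
Incumbent against (Aggressive, Passive): payoffs -3, -1 → best response Moderate.
Incumbent against (Moderate, Moderate): payoffs 4, -4 → best response Aggressive.
Incumbent against (Moderate, Passive): payoffs -1, -4 → best response Aggressive.
Entrant against (Aggressive, Moderate): payoffs 4, 3 → best response Aggressive.
Entrant against (Aggressive, Passive): payoffs -4, 2 → best response Moderate.
Entrant against (Moderate, Moderate): payoffs -4, 2 → best response Moderate.
Entrant against (Moderate, Passive): payoffs 3, 2 → best response Aggressive.
Second Entrant against (Aggressive, Aggressive): payoffs 5, 4 → best response Moderate.
Second Entrant against (Aggressive, Moderate): payoffs -1, 1 → best response Passive.
Second Entrant against (Moderate, Aggressive): payoffs -1, 4 → best response Passive.
Second Entrant against (Moderate, Moderate): payoffs 1, 3 → best response Passive.
Mutual best responses: (Aggressive, Aggressive, Moderate); (Aggressive, Moderate, Passive); (Moderate, Aggressive, Passive).

The pure Nash equilibria are (Aggressive, Aggressive, Moderate) and (Aggressive, Moderate, Passive) and (Moderate, Aggressive, Passive).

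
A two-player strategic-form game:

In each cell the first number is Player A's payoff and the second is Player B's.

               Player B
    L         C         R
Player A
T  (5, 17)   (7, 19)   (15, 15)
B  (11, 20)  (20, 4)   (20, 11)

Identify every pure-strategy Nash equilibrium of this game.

Check each profile: it is a Nash equilibrium iff no player can strictly gain by switching unilaterally.
(T, L): Player A can switch to B (5 → 11). Not NE.
(T, C): Player A can switch to B (7 → 20). Not NE.
(T, R): Player A can switch to B (15 → 20). Not NE.
(B, L): Player A gets 11, best alternative 5; Player B gets 20, best alternative 11. No profitable deviation — NE.
(B, C): Player B can switch to L (4 → 20). Not NE.
(B, R): Player B can switch to L (11 → 20). Not NE.

The unique pure-strategy Nash equilibrium is (B, L).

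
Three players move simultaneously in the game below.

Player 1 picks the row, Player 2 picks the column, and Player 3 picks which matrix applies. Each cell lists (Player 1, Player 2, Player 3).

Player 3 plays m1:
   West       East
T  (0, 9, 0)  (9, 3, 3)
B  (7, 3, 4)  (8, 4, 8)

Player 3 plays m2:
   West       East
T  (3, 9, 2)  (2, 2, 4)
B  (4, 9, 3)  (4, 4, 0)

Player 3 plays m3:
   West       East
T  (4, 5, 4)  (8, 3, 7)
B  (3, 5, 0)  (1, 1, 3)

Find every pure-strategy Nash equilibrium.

Check each profile: it is a Nash equilibrium iff no player can strictly gain by switching unilaterally.
(T, West, m1): Player 1 can switch to B (0 → 7). Not NE.
(T, West, m2): Player 1 can switch to B (3 → 4). Not NE.
(T, West, m3): Player 1 gets 4, best alternative 3; Player 2 gets 5, best alternative 3; Player 3 gets 4, best alternative 2. No profitable deviation — NE.
(T, East, m1): Player 2 can switch to West (3 → 9). Not NE.
(T, East, m2): Player 1 can switch to B (2 → 4). Not NE.
(T, East, m3): Player 2 can switch to West (3 → 5). Not NE.
(B, West, m1): Player 2 can switch to East (3 → 4). Not NE.
(B, West, m2): Player 3 can switch to m1 (3 → 4). Not NE.
(B, West, m3): Player 1 can switch to T (3 → 4). Not NE.
(B, East, m1): Player 1 can switch to T (8 → 9). Not NE.
(B, East, m2): Player 2 can switch to West (4 → 9). Not NE.
(B, East, m3): Player 1 can switch to T (1 → 8). Not NE.

Pure NE: (T, West, m3)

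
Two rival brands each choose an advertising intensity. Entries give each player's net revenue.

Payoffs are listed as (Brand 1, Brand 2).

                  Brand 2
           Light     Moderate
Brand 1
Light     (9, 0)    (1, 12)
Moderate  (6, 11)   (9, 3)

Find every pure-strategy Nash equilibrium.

none

Brand 1 against Light: payoffs 9, 6 → best response Light.
Brand 1 against Moderate: payoffs 1, 9 → best response Moderate.
Brand 2 against Light: payoffs 0, 12 → best response Moderate.
Brand 2 against Moderate: payoffs 11, 3 → best response Light.
No profile is a mutual best response for all players.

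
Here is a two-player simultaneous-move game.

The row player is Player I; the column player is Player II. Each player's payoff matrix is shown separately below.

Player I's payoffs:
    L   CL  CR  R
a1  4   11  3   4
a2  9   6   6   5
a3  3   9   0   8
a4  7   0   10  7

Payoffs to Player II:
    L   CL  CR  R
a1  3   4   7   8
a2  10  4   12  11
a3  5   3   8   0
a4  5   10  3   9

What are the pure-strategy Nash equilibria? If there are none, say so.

Player I against L: payoffs 4, 9, 3, 7 → best response a2.
Player I against CL: payoffs 11, 6, 9, 0 → best response a1.
Player I against CR: payoffs 3, 6, 0, 10 → best response a4.
Player I against R: payoffs 4, 5, 8, 7 → best response a3.
Player II against a1: payoffs 3, 4, 7, 8 → best response R.
Player II against a2: payoffs 10, 4, 12, 11 → best response CR.
Player II against a3: payoffs 5, 3, 8, 0 → best response CR.
Player II against a4: payoffs 5, 10, 3, 9 → best response CL.
No profile is a mutual best response for all players.

No pure-strategy Nash equilibrium.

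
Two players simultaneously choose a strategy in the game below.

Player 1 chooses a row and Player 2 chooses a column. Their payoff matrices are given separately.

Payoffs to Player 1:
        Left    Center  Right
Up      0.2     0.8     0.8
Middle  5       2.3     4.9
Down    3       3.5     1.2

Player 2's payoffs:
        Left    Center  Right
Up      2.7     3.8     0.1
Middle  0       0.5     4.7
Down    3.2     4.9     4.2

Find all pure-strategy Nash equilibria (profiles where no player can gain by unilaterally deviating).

Pure-strategy Nash equilibria: (Middle, Right) and (Down, Center)

Check each profile: it is a Nash equilibrium iff no player can strictly gain by switching unilaterally.
(Up, Left): Player 1 can switch to Middle (0.2 → 5). Not NE.
(Up, Center): Player 1 can switch to Middle (0.8 → 2.3). Not NE.
(Up, Right): Player 1 can switch to Middle (0.8 → 4.9). Not NE.
(Middle, Left): Player 2 can switch to Center (0 → 0.5). Not NE.
(Middle, Center): Player 1 can switch to Down (2.3 → 3.5). Not NE.
(Middle, Right): Player 1 gets 4.9, best alternative 1.2; Player 2 gets 4.7, best alternative 0.5. No profitable deviation — NE.
(Down, Left): Player 1 can switch to Middle (3 → 5). Not NE.
(Down, Center): Player 1 gets 3.5, best alternative 2.3; Player 2 gets 4.9, best alternative 4.2. No profitable deviation — NE.
(Down, Right): Player 1 can switch to Middle (1.2 → 4.9). Not NE.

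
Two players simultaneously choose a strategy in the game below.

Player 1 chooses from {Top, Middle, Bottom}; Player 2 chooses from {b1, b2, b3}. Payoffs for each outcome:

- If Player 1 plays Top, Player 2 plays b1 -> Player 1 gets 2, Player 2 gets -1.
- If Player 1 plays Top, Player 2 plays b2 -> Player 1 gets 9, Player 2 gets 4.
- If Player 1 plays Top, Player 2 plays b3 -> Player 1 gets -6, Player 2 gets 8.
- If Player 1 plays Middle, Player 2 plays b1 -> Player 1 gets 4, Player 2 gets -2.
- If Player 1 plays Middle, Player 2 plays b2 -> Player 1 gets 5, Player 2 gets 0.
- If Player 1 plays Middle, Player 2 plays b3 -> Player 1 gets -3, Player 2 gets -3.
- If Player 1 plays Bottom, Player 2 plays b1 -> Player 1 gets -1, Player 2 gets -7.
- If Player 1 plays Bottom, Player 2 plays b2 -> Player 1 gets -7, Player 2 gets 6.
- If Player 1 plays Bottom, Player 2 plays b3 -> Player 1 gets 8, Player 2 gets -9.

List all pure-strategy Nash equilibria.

No pure-strategy Nash equilibrium.

(Top, b1): Player 1 can switch to Middle (2 → 4). Not NE.
(Top, b2): Player 2 can switch to b3 (4 → 8). Not NE.
(Top, b3): Player 1 can switch to Middle (-6 → -3). Not NE.
(Middle, b1): Player 2 can switch to b2 (-2 → 0). Not NE.
(Middle, b2): Player 1 can switch to Top (5 → 9). Not NE.
(Middle, b3): Player 1 can switch to Bottom (-3 → 8). Not NE.
(Bottom, b1): Player 1 can switch to Top (-1 → 2). Not NE.
(Bottom, b2): Player 1 can switch to Top (-7 → 9). Not NE.
(Bottom, b3): Player 2 can switch to b1 (-9 → -7). Not NE.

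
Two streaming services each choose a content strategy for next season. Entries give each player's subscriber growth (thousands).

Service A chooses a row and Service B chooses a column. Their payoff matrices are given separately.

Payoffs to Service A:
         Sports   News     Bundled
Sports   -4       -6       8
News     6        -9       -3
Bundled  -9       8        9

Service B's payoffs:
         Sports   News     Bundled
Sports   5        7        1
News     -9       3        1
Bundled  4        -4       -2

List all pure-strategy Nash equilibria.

This game has no pure Nash equilibrium.

Service A against Sports: payoffs -4, 6, -9 → best response News.
Service A against News: payoffs -6, -9, 8 → best response Bundled.
Service A against Bundled: payoffs 8, -3, 9 → best response Bundled.
Service B against Sports: payoffs 5, 7, 1 → best response News.
Service B against News: payoffs -9, 3, 1 → best response News.
Service B against Bundled: payoffs 4, -4, -2 → best response Sports.
No profile is a mutual best response for all players.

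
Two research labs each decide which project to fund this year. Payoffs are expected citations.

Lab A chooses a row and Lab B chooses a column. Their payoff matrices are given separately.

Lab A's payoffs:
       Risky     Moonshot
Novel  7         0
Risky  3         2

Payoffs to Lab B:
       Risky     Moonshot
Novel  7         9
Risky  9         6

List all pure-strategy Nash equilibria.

Mark each player's best response to every combination of opponents' strategies; a profile where every player is best-responding is a pure Nash equilibrium.
Lab A against Risky: payoffs 7, 3 → best response Novel.
Lab A against Moonshot: payoffs 0, 2 → best response Risky.
Lab B against Novel: payoffs 7, 9 → best response Moonshot.
Lab B against Risky: payoffs 9, 6 → best response Risky.
No profile is a mutual best response for all players.

No pure-strategy Nash equilibrium.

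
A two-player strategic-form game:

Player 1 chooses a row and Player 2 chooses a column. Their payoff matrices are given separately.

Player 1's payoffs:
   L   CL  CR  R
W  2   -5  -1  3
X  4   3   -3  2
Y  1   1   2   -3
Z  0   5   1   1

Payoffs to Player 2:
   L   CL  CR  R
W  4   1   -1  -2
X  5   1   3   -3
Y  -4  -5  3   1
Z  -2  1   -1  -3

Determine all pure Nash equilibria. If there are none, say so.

Player 1 against L: payoffs 2, 4, 1, 0 → best response X.
Player 1 against CL: payoffs -5, 3, 1, 5 → best response Z.
Player 1 against CR: payoffs -1, -3, 2, 1 → best response Y.
Player 1 against R: payoffs 3, 2, -3, 1 → best response W.
Player 2 against W: payoffs 4, 1, -1, -2 → best response L.
Player 2 against X: payoffs 5, 1, 3, -3 → best response L.
Player 2 against Y: payoffs -4, -5, 3, 1 → best response CR.
Player 2 against Z: payoffs -2, 1, -1, -3 → best response CL.
Mutual best responses: (X, L); (Y, CR); (Z, CL).

(X, L) and (Y, CR) and (Z, CL)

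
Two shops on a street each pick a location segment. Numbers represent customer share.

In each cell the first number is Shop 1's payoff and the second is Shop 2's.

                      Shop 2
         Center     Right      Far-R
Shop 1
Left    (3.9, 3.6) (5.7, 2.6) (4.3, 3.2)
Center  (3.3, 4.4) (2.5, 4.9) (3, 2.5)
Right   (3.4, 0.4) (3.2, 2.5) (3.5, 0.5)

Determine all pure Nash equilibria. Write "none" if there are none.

(Left, Center)

Check each profile: it is a Nash equilibrium iff no player can strictly gain by switching unilaterally.
(Left, Center): Shop 1 gets 3.9, best alternative 3.4; Shop 2 gets 3.6, best alternative 3.2. No profitable deviation — NE.
(Left, Right): Shop 2 can switch to Center (2.6 → 3.6). Not NE.
(Left, Far-R): Shop 2 can switch to Center (3.2 → 3.6). Not NE.
(Center, Center): Shop 1 can switch to Left (3.3 → 3.9). Not NE.
(Center, Right): Shop 1 can switch to Left (2.5 → 5.7). Not NE.
(Center, Far-R): Shop 1 can switch to Left (3 → 4.3). Not NE.
(Right, Center): Shop 1 can switch to Left (3.4 → 3.9). Not NE.
(The remaining 2 profiles each have a profitable deviation by the same check.)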